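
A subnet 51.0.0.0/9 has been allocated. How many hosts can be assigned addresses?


Host bits = 32 - 9 = 23
Total addresses = 2^23 = 8388608
Usable = total - 2 (network and broadcast)
Usable hosts: 8388606


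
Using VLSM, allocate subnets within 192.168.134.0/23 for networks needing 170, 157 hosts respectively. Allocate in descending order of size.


170 hosts -> /24 (254 usable): 192.168.134.0/24
157 hosts -> /24 (254 usable): 192.168.135.0/24
Allocation: 192.168.134.0/24 (170 hosts, 254 usable); 192.168.135.0/24 (157 hosts, 254 usable)


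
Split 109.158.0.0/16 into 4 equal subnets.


New prefix = 16 + 2 = 18
Each subnet has 16384 addresses
  109.158.0.0/18
  109.158.64.0/18
  109.158.128.0/18
  109.158.192.0/18
Subnets: 109.158.0.0/18, 109.158.64.0/18, 109.158.128.0/18, 109.158.192.0/18


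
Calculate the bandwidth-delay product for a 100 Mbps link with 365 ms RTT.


BDP = bandwidth * RTT
= 100 Mbps * 365 ms
= 100 * 1e6 * 365 / 1000 bits
= 36500000 bits
= 4562500 bytes
= 4455.5664 KB
BDP = 36500000 bits (4562500 bytes)


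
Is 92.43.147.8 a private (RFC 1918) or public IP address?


RFC 1918 private ranges:
  10.0.0.0/8 (10.0.0.0 - 10.255.255.255)
  172.16.0.0/12 (172.16.0.0 - 172.31.255.255)
  192.168.0.0/16 (192.168.0.0 - 192.168.255.255)
Public (not in any RFC 1918 range)


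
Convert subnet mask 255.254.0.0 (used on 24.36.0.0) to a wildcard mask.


Subnet mask: 255.254.0.0
Wildcard = 255.255.255.255 - subnet mask
255 - 255 = 0
255 - 254 = 1
255 - 0 = 255
255 - 0 = 255
Wildcard: 0.1.255.255


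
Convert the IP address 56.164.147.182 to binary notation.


56 = 00111000
164 = 10100100
147 = 10010011
182 = 10110110
Binary: 00111000.10100100.10010011.10110110


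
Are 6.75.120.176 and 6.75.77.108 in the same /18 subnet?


Mask: 255.255.192.0
6.75.120.176 AND mask = 6.75.64.0
6.75.77.108 AND mask = 6.75.64.0
Yes, same subnet (6.75.64.0)


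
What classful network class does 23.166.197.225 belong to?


First octet: 23
Binary: 00010111
0xxxxxxx -> Class A (1-126)
Class A, default mask 255.0.0.0 (/8)


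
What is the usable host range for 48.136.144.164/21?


Network: 48.136.144.0
Broadcast: 48.136.151.255
First usable = network + 1
Last usable = broadcast - 1
Range: 48.136.144.1 to 48.136.151.254


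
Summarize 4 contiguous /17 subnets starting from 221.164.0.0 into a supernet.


Original prefix: /17
Number of subnets: 4 = 2^2
New prefix = 17 - 2 = 15
Supernet: 221.164.0.0/15


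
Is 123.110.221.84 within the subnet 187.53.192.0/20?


Subnet network: 187.53.192.0
Test IP AND mask: 123.110.208.0
No, 123.110.221.84 is not in 187.53.192.0/20


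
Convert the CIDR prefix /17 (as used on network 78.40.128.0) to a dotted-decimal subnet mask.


/17 means 17 network bits, 15 host bits
Binary: 11111111111111111000000000000000
Mask: 255.255.128.0


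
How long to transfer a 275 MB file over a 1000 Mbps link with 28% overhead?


Effective throughput = 1000 * (1 - 28/100) = 720 Mbps
File size in Mb = 275 * 8 = 2200 Mb
Time = 2200 / 720
Time = 3.0556 seconds


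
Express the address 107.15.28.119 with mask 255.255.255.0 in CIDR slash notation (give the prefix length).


Binary: 11111111.11111111.11111111.00000000
Count leading 1s
Prefix: /24


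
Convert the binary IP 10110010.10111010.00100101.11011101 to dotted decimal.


10110010 = 178
10111010 = 186
00100101 = 37
11011101 = 221
IP: 178.186.37.221


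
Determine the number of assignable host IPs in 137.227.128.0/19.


Host bits = 32 - 19 = 13
Total addresses = 2^13 = 8192
Usable = total - 2 (network and broadcast)
Usable hosts: 8190


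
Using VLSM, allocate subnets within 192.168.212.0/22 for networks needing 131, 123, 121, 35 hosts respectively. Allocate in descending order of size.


131 hosts -> /24 (254 usable): 192.168.212.0/24
123 hosts -> /25 (126 usable): 192.168.213.0/25
121 hosts -> /25 (126 usable): 192.168.213.128/25
35 hosts -> /26 (62 usable): 192.168.214.0/26
Allocation: 192.168.212.0/24 (131 hosts, 254 usable); 192.168.213.0/25 (123 hosts, 126 usable); 192.168.213.128/25 (121 hosts, 126 usable); 192.168.214.0/26 (35 hosts, 62 usable)


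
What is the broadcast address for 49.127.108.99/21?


Network: 49.127.104.0/21
Host bits = 11
Set all host bits to 1:
Broadcast: 49.127.111.255


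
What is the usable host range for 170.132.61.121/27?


Network: 170.132.61.96
Broadcast: 170.132.61.127
First usable = network + 1
Last usable = broadcast - 1
Range: 170.132.61.97 to 170.132.61.126


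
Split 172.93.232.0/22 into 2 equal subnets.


New prefix = 22 + 1 = 23
Each subnet has 512 addresses
  172.93.232.0/23
  172.93.234.0/23
Subnets: 172.93.232.0/23, 172.93.234.0/23


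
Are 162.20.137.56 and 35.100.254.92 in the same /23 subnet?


Mask: 255.255.254.0
162.20.137.56 AND mask = 162.20.136.0
35.100.254.92 AND mask = 35.100.254.0
No, different subnets (162.20.136.0 vs 35.100.254.0)


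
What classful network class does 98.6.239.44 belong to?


First octet: 98
Binary: 01100010
0xxxxxxx -> Class A (1-126)
Class A, default mask 255.0.0.0 (/8)


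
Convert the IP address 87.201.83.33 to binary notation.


87 = 01010111
201 = 11001001
83 = 01010011
33 = 00100001
Binary: 01010111.11001001.01010011.00100001


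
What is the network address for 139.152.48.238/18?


IP:   10001011.10011000.00110000.11101110
Mask: 11111111.11111111.11000000.00000000
AND operation:
Net:  10001011.10011000.00000000.00000000
Network: 139.152.0.0/18


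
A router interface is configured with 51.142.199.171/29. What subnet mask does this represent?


/29 means 29 network bits, 3 host bits
Binary: 11111111111111111111111111111000
Mask: 255.255.255.248


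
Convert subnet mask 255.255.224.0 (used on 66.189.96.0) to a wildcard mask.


Subnet mask: 255.255.224.0
Wildcard = 255.255.255.255 - subnet mask
255 - 255 = 0
255 - 255 = 0
255 - 224 = 31
255 - 0 = 255
Wildcard: 0.0.31.255


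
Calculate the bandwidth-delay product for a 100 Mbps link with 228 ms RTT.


BDP = bandwidth * RTT
= 100 Mbps * 228 ms
= 100 * 1e6 * 228 / 1000 bits
= 22800000 bits
= 2850000 bytes
= 2783.2031 KB
BDP = 22800000 bits (2850000 bytes)


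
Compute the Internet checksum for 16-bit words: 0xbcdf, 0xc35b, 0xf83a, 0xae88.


Sum all words (with carry folding):
+ 0xbcdf = 0xbcdf
+ 0xc35b = 0x803b
+ 0xf83a = 0x7876
+ 0xae88 = 0x26ff
One's complement: ~0x26ff
Checksum = 0xd900


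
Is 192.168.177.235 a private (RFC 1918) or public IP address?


RFC 1918 private ranges:
  10.0.0.0/8 (10.0.0.0 - 10.255.255.255)
  172.16.0.0/12 (172.16.0.0 - 172.31.255.255)
  192.168.0.0/16 (192.168.0.0 - 192.168.255.255)
Private (in 192.168.0.0/16)


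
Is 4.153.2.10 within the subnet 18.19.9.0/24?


Subnet network: 18.19.9.0
Test IP AND mask: 4.153.2.0
No, 4.153.2.10 is not in 18.19.9.0/24


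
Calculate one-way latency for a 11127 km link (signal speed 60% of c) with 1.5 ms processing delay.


Speed = 0.6 * 3e5 km/s = 180000 km/s
Propagation delay = 11127 / 180000 = 0.0618 s = 61.8167 ms
Processing delay = 1.5 ms
Total one-way latency = 63.3167 ms


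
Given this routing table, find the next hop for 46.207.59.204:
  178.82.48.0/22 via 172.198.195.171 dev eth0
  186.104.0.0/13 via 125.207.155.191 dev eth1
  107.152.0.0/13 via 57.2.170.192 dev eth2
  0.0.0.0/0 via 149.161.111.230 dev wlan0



Longest prefix match for 46.207.59.204:
  /22 178.82.48.0: no
  /13 186.104.0.0: no
  /13 107.152.0.0: no
  /0 0.0.0.0: MATCH
Selected: next-hop 149.161.111.230 via wlan0 (matched /0)


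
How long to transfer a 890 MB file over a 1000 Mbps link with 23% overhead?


Effective throughput = 1000 * (1 - 23/100) = 770 Mbps
File size in Mb = 890 * 8 = 7120 Mb
Time = 7120 / 770
Time = 9.2468 seconds


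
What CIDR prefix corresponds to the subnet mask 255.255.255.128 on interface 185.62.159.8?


Binary: 11111111.11111111.11111111.10000000
Count leading 1s
Prefix: /25


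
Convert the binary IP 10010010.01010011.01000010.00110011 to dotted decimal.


10010010 = 146
01010011 = 83
01000010 = 66
00110011 = 51
IP: 146.83.66.51


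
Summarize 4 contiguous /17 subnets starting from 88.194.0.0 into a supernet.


Original prefix: /17
Number of subnets: 4 = 2^2
New prefix = 17 - 2 = 15
Supernet: 88.194.0.0/15


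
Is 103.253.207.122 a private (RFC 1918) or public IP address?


RFC 1918 private ranges:
  10.0.0.0/8 (10.0.0.0 - 10.255.255.255)
  172.16.0.0/12 (172.16.0.0 - 172.31.255.255)
  192.168.0.0/16 (192.168.0.0 - 192.168.255.255)
Public (not in any RFC 1918 range)


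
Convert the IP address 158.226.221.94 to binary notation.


158 = 10011110
226 = 11100010
221 = 11011101
94 = 01011110
Binary: 10011110.11100010.11011101.01011110


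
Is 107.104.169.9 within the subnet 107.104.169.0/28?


Subnet network: 107.104.169.0
Test IP AND mask: 107.104.169.0
Yes, 107.104.169.9 is in 107.104.169.0/28


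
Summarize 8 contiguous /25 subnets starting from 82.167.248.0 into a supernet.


Original prefix: /25
Number of subnets: 8 = 2^3
New prefix = 25 - 3 = 22
Supernet: 82.167.248.0/22


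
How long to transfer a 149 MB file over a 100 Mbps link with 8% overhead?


Effective throughput = 100 * (1 - 8/100) = 92 Mbps
File size in Mb = 149 * 8 = 1192 Mb
Time = 1192 / 92
Time = 12.9565 seconds


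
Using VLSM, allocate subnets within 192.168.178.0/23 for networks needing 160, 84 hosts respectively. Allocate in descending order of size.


160 hosts -> /24 (254 usable): 192.168.178.0/24
84 hosts -> /25 (126 usable): 192.168.179.0/25
Allocation: 192.168.178.0/24 (160 hosts, 254 usable); 192.168.179.0/25 (84 hosts, 126 usable)


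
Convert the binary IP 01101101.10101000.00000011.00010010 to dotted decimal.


01101101 = 109
10101000 = 168
00000011 = 3
00010010 = 18
IP: 109.168.3.18


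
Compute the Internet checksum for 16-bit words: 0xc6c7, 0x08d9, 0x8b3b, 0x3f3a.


Sum all words (with carry folding):
+ 0xc6c7 = 0xc6c7
+ 0x08d9 = 0xcfa0
+ 0x8b3b = 0x5adc
+ 0x3f3a = 0x9a16
One's complement: ~0x9a16
Checksum = 0x65e9


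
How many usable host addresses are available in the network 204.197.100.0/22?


Host bits = 32 - 22 = 10
Total addresses = 2^10 = 1024
Usable = total - 2 (network and broadcast)
Usable hosts: 1022


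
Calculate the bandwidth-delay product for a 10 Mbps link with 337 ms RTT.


BDP = bandwidth * RTT
= 10 Mbps * 337 ms
= 10 * 1e6 * 337 / 1000 bits
= 3370000 bits
= 421250 bytes
= 411.377 KB
BDP = 3370000 bits (421250 bytes)


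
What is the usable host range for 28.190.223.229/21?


Network: 28.190.216.0
Broadcast: 28.190.223.255
First usable = network + 1
Last usable = broadcast - 1
Range: 28.190.216.1 to 28.190.223.254


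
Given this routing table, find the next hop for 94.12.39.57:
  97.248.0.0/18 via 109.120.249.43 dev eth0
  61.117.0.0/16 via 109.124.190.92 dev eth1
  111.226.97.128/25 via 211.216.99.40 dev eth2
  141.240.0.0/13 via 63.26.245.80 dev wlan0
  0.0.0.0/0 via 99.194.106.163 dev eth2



Longest prefix match for 94.12.39.57:
  /18 97.248.0.0: no
  /16 61.117.0.0: no
  /25 111.226.97.128: no
  /13 141.240.0.0: no
  /0 0.0.0.0: MATCH
Selected: next-hop 99.194.106.163 via eth2 (matched /0)


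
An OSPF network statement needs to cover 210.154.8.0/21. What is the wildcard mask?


Subnet mask: 255.255.248.0
Wildcard = 255.255.255.255 - subnet mask
255 - 255 = 0
255 - 255 = 0
255 - 248 = 7
255 - 0 = 255
Wildcard: 0.0.7.255


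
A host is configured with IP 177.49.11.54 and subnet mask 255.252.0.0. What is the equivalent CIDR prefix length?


Binary: 11111111.11111100.00000000.00000000
Count leading 1s
Prefix: /14


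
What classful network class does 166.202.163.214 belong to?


First octet: 166
Binary: 10100110
10xxxxxx -> Class B (128-191)
Class B, default mask 255.255.0.0 (/16)


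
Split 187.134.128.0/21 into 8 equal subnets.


New prefix = 21 + 3 = 24
Each subnet has 256 addresses
  187.134.128.0/24
  187.134.129.0/24
  187.134.130.0/24
  187.134.131.0/24
  187.134.132.0/24
  187.134.133.0/24
  187.134.134.0/24
  187.134.135.0/24
Subnets: 187.134.128.0/24, 187.134.129.0/24, 187.134.130.0/24, 187.134.131.0/24, 187.134.132.0/24, 187.134.133.0/24, 187.134.134.0/24, 187.134.135.0/24


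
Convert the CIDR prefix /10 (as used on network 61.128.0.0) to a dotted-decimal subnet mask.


/10 means 10 network bits, 22 host bits
Binary: 11111111110000000000000000000000
Mask: 255.192.0.0


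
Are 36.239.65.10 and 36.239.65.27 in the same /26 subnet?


Mask: 255.255.255.192
36.239.65.10 AND mask = 36.239.65.0
36.239.65.27 AND mask = 36.239.65.0
Yes, same subnet (36.239.65.0)


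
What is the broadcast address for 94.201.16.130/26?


Network: 94.201.16.128/26
Host bits = 6
Set all host bits to 1:
Broadcast: 94.201.16.191


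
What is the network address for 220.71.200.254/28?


IP:   11011100.01000111.11001000.11111110
Mask: 11111111.11111111.11111111.11110000
AND operation:
Net:  11011100.01000111.11001000.11110000
Network: 220.71.200.240/28


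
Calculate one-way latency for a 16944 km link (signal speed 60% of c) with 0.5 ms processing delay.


Speed = 0.6 * 3e5 km/s = 180000 km/s
Propagation delay = 16944 / 180000 = 0.0941 s = 94.1333 ms
Processing delay = 0.5 ms
Total one-way latency = 94.6333 ms


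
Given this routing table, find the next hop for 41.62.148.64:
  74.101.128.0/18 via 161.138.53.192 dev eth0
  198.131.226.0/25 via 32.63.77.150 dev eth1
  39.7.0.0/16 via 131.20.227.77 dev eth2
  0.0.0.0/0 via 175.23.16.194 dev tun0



Longest prefix match for 41.62.148.64:
  /18 74.101.128.0: no
  /25 198.131.226.0: no
  /16 39.7.0.0: no
  /0 0.0.0.0: MATCH
Selected: next-hop 175.23.16.194 via tun0 (matched /0)


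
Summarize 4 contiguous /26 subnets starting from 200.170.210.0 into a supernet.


Original prefix: /26
Number of subnets: 4 = 2^2
New prefix = 26 - 2 = 24
Supernet: 200.170.210.0/24


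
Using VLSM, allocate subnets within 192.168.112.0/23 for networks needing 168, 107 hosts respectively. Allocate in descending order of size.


168 hosts -> /24 (254 usable): 192.168.112.0/24
107 hosts -> /25 (126 usable): 192.168.113.0/25
Allocation: 192.168.112.0/24 (168 hosts, 254 usable); 192.168.113.0/25 (107 hosts, 126 usable)


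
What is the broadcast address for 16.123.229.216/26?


Network: 16.123.229.192/26
Host bits = 6
Set all host bits to 1:
Broadcast: 16.123.229.255


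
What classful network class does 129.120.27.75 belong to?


First octet: 129
Binary: 10000001
10xxxxxx -> Class B (128-191)
Class B, default mask 255.255.0.0 (/16)


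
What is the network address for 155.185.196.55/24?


IP:   10011011.10111001.11000100.00110111
Mask: 11111111.11111111.11111111.00000000
AND operation:
Net:  10011011.10111001.11000100.00000000
Network: 155.185.196.0/24


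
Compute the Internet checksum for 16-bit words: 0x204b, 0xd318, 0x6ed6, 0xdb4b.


Sum all words (with carry folding):
+ 0x204b = 0x204b
+ 0xd318 = 0xf363
+ 0x6ed6 = 0x623a
+ 0xdb4b = 0x3d86
One's complement: ~0x3d86
Checksum = 0xc279


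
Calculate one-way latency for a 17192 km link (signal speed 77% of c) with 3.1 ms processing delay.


Speed = 0.77 * 3e5 km/s = 231000 km/s
Propagation delay = 17192 / 231000 = 0.0744 s = 74.4242 ms
Processing delay = 3.1 ms
Total one-way latency = 77.5242 ms


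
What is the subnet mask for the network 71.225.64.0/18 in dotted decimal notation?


/18 means 18 network bits, 14 host bits
Binary: 11111111111111111100000000000000
Mask: 255.255.192.0


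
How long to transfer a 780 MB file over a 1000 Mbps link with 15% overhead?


Effective throughput = 1000 * (1 - 15/100) = 850 Mbps
File size in Mb = 780 * 8 = 6240 Mb
Time = 6240 / 850
Time = 7.3412 seconds


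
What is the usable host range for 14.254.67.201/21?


Network: 14.254.64.0
Broadcast: 14.254.71.255
First usable = network + 1
Last usable = broadcast - 1
Range: 14.254.64.1 to 14.254.71.254


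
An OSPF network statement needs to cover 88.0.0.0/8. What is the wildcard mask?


Subnet mask: 255.0.0.0
Wildcard = 255.255.255.255 - subnet mask
255 - 255 = 0
255 - 0 = 255
255 - 0 = 255
255 - 0 = 255
Wildcard: 0.255.255.255


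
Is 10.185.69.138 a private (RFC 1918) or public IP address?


RFC 1918 private ranges:
  10.0.0.0/8 (10.0.0.0 - 10.255.255.255)
  172.16.0.0/12 (172.16.0.0 - 172.31.255.255)
  192.168.0.0/16 (192.168.0.0 - 192.168.255.255)
Private (in 10.0.0.0/8)


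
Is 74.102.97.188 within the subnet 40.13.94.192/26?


Subnet network: 40.13.94.192
Test IP AND mask: 74.102.97.128
No, 74.102.97.188 is not in 40.13.94.192/26


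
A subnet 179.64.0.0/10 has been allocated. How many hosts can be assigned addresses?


Host bits = 32 - 10 = 22
Total addresses = 2^22 = 4194304
Usable = total - 2 (network and broadcast)
Usable hosts: 4194302


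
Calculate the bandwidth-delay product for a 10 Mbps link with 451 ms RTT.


BDP = bandwidth * RTT
= 10 Mbps * 451 ms
= 10 * 1e6 * 451 / 1000 bits
= 4510000 bits
= 563750 bytes
= 550.5371 KB
BDP = 4510000 bits (563750 bytes)


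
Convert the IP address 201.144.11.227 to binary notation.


201 = 11001001
144 = 10010000
11 = 00001011
227 = 11100011
Binary: 11001001.10010000.00001011.11100011


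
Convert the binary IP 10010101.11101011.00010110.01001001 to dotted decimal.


10010101 = 149
11101011 = 235
00010110 = 22
01001001 = 73
IP: 149.235.22.73


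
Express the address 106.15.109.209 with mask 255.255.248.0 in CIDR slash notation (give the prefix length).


Binary: 11111111.11111111.11111000.00000000
Count leading 1s
Prefix: /21


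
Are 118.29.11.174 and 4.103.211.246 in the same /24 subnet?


Mask: 255.255.255.0
118.29.11.174 AND mask = 118.29.11.0
4.103.211.246 AND mask = 4.103.211.0
No, different subnets (118.29.11.0 vs 4.103.211.0)


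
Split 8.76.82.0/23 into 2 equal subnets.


New prefix = 23 + 1 = 24
Each subnet has 256 addresses
  8.76.82.0/24
  8.76.83.0/24
Subnets: 8.76.82.0/24, 8.76.83.0/24


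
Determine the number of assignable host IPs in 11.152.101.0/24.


Host bits = 32 - 24 = 8
Total addresses = 2^8 = 256
Usable = total - 2 (network and broadcast)
Usable hosts: 254


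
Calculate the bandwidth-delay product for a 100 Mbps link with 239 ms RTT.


BDP = bandwidth * RTT
= 100 Mbps * 239 ms
= 100 * 1e6 * 239 / 1000 bits
= 23900000 bits
= 2987500 bytes
= 2917.4805 KB
BDP = 23900000 bits (2987500 bytes)


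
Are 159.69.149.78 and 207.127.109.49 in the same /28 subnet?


Mask: 255.255.255.240
159.69.149.78 AND mask = 159.69.149.64
207.127.109.49 AND mask = 207.127.109.48
No, different subnets (159.69.149.64 vs 207.127.109.48)


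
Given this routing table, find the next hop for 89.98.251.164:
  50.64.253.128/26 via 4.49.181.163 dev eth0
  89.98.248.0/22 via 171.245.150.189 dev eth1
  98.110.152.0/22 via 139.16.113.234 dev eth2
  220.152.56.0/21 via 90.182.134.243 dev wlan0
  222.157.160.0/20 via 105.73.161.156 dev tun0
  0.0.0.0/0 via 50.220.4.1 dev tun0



Longest prefix match for 89.98.251.164:
  /26 50.64.253.128: no
  /22 89.98.248.0: MATCH
  /22 98.110.152.0: no
  /21 220.152.56.0: no
  /20 222.157.160.0: no
  /0 0.0.0.0: MATCH
Selected: next-hop 171.245.150.189 via eth1 (matched /22)


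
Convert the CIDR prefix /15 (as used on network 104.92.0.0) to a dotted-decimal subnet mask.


/15 means 15 network bits, 17 host bits
Binary: 11111111111111100000000000000000
Mask: 255.254.0.0


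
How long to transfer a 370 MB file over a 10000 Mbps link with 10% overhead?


Effective throughput = 10000 * (1 - 10/100) = 9000 Mbps
File size in Mb = 370 * 8 = 2960 Mb
Time = 2960 / 9000
Time = 0.3289 seconds


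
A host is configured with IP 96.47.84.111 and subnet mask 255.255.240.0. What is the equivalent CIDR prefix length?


Binary: 11111111.11111111.11110000.00000000
Count leading 1s
Prefix: /20


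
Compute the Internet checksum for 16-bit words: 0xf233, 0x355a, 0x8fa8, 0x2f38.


Sum all words (with carry folding):
+ 0xf233 = 0xf233
+ 0x355a = 0x278e
+ 0x8fa8 = 0xb736
+ 0x2f38 = 0xe66e
One's complement: ~0xe66e
Checksum = 0x1991


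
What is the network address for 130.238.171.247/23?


IP:   10000010.11101110.10101011.11110111
Mask: 11111111.11111111.11111110.00000000
AND operation:
Net:  10000010.11101110.10101010.00000000
Network: 130.238.170.0/23


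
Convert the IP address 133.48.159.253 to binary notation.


133 = 10000101
48 = 00110000
159 = 10011111
253 = 11111101
Binary: 10000101.00110000.10011111.11111101


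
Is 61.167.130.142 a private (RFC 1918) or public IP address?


RFC 1918 private ranges:
  10.0.0.0/8 (10.0.0.0 - 10.255.255.255)
  172.16.0.0/12 (172.16.0.0 - 172.31.255.255)
  192.168.0.0/16 (192.168.0.0 - 192.168.255.255)
Public (not in any RFC 1918 range)


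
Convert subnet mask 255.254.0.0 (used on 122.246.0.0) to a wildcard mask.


Subnet mask: 255.254.0.0
Wildcard = 255.255.255.255 - subnet mask
255 - 255 = 0
255 - 254 = 1
255 - 0 = 255
255 - 0 = 255
Wildcard: 0.1.255.255


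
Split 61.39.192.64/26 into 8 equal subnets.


New prefix = 26 + 3 = 29
Each subnet has 8 addresses
  61.39.192.64/29
  61.39.192.72/29
  61.39.192.80/29
  61.39.192.88/29
  61.39.192.96/29
  61.39.192.104/29
  61.39.192.112/29
  61.39.192.120/29
Subnets: 61.39.192.64/29, 61.39.192.72/29, 61.39.192.80/29, 61.39.192.88/29, 61.39.192.96/29, 61.39.192.104/29, 61.39.192.112/29, 61.39.192.120/29


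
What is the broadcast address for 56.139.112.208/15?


Network: 56.138.0.0/15
Host bits = 17
Set all host bits to 1:
Broadcast: 56.139.255.255


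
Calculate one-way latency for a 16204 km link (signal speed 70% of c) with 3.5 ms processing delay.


Speed = 0.7 * 3e5 km/s = 210000 km/s
Propagation delay = 16204 / 210000 = 0.0772 s = 77.1619 ms
Processing delay = 3.5 ms
Total one-way latency = 80.6619 ms


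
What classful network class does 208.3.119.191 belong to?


First octet: 208
Binary: 11010000
110xxxxx -> Class C (192-223)
Class C, default mask 255.255.255.0 (/24)


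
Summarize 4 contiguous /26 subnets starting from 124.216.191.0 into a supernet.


Original prefix: /26
Number of subnets: 4 = 2^2
New prefix = 26 - 2 = 24
Supernet: 124.216.191.0/24


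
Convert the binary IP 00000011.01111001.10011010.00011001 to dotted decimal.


00000011 = 3
01111001 = 121
10011010 = 154
00011001 = 25
IP: 3.121.154.25


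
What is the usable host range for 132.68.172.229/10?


Network: 132.64.0.0
Broadcast: 132.127.255.255
First usable = network + 1
Last usable = broadcast - 1
Range: 132.64.0.1 to 132.127.255.254


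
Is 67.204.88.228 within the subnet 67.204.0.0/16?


Subnet network: 67.204.0.0
Test IP AND mask: 67.204.0.0
Yes, 67.204.88.228 is in 67.204.0.0/16


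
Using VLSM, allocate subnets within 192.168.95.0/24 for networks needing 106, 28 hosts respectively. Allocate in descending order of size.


106 hosts -> /25 (126 usable): 192.168.95.0/25
28 hosts -> /27 (30 usable): 192.168.95.128/27
Allocation: 192.168.95.0/25 (106 hosts, 126 usable); 192.168.95.128/27 (28 hosts, 30 usable)


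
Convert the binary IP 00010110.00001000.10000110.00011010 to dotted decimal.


00010110 = 22
00001000 = 8
10000110 = 134
00011010 = 26
IP: 22.8.134.26


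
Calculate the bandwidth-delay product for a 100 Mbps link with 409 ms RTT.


BDP = bandwidth * RTT
= 100 Mbps * 409 ms
= 100 * 1e6 * 409 / 1000 bits
= 40900000 bits
= 5112500 bytes
= 4992.6758 KB
BDP = 40900000 bits (5112500 bytes)


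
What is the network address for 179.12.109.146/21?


IP:   10110011.00001100.01101101.10010010
Mask: 11111111.11111111.11111000.00000000
AND operation:
Net:  10110011.00001100.01101000.00000000
Network: 179.12.104.0/21


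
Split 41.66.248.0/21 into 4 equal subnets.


New prefix = 21 + 2 = 23
Each subnet has 512 addresses
  41.66.248.0/23
  41.66.250.0/23
  41.66.252.0/23
  41.66.254.0/23
Subnets: 41.66.248.0/23, 41.66.250.0/23, 41.66.252.0/23, 41.66.254.0/23


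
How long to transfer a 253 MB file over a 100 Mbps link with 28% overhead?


Effective throughput = 100 * (1 - 28/100) = 72 Mbps
File size in Mb = 253 * 8 = 2024 Mb
Time = 2024 / 72
Time = 28.1111 seconds


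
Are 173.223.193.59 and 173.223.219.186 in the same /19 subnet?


Mask: 255.255.224.0
173.223.193.59 AND mask = 173.223.192.0
173.223.219.186 AND mask = 173.223.192.0
Yes, same subnet (173.223.192.0)


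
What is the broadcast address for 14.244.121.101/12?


Network: 14.240.0.0/12
Host bits = 20
Set all host bits to 1:
Broadcast: 14.255.255.255


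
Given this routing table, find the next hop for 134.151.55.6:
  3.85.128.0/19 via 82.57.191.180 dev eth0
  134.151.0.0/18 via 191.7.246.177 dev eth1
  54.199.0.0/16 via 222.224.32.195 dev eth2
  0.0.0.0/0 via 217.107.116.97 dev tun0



Longest prefix match for 134.151.55.6:
  /19 3.85.128.0: no
  /18 134.151.0.0: MATCH
  /16 54.199.0.0: no
  /0 0.0.0.0: MATCH
Selected: next-hop 191.7.246.177 via eth1 (matched /18)


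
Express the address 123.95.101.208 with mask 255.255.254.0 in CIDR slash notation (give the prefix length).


Binary: 11111111.11111111.11111110.00000000
Count leading 1s
Prefix: /23


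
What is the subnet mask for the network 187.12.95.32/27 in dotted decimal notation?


/27 means 27 network bits, 5 host bits
Binary: 11111111111111111111111111100000
Mask: 255.255.255.224


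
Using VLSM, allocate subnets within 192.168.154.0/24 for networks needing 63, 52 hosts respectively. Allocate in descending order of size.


63 hosts -> /25 (126 usable): 192.168.154.0/25
52 hosts -> /26 (62 usable): 192.168.154.128/26
Allocation: 192.168.154.0/25 (63 hosts, 126 usable); 192.168.154.128/26 (52 hosts, 62 usable)


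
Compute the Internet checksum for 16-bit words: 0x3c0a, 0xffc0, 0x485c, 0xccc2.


Sum all words (with carry folding):
+ 0x3c0a = 0x3c0a
+ 0xffc0 = 0x3bcb
+ 0x485c = 0x8427
+ 0xccc2 = 0x50ea
One's complement: ~0x50ea
Checksum = 0xaf15


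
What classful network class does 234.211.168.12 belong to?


First octet: 234
Binary: 11101010
1110xxxx -> Class D (224-239)
Class D (multicast), default mask N/A


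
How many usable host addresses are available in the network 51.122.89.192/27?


Host bits = 32 - 27 = 5
Total addresses = 2^5 = 32
Usable = total - 2 (network and broadcast)
Usable hosts: 30


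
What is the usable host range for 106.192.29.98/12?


Network: 106.192.0.0
Broadcast: 106.207.255.255
First usable = network + 1
Last usable = broadcast - 1
Range: 106.192.0.1 to 106.207.255.254


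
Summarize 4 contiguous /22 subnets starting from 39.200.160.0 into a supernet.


Original prefix: /22
Number of subnets: 4 = 2^2
New prefix = 22 - 2 = 20
Supernet: 39.200.160.0/20


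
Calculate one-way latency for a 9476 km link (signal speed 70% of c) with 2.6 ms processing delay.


Speed = 0.7 * 3e5 km/s = 210000 km/s
Propagation delay = 9476 / 210000 = 0.0451 s = 45.1238 ms
Processing delay = 2.6 ms
Total one-way latency = 47.7238 ms


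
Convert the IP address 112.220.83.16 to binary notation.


112 = 01110000
220 = 11011100
83 = 01010011
16 = 00010000
Binary: 01110000.11011100.01010011.00010000


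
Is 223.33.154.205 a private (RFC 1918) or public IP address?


RFC 1918 private ranges:
  10.0.0.0/8 (10.0.0.0 - 10.255.255.255)
  172.16.0.0/12 (172.16.0.0 - 172.31.255.255)
  192.168.0.0/16 (192.168.0.0 - 192.168.255.255)
Public (not in any RFC 1918 range)


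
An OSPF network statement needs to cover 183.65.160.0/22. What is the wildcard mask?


Subnet mask: 255.255.252.0
Wildcard = 255.255.255.255 - subnet mask
255 - 255 = 0
255 - 255 = 0
255 - 252 = 3
255 - 0 = 255
Wildcard: 0.0.3.255


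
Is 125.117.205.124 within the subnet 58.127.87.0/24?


Subnet network: 58.127.87.0
Test IP AND mask: 125.117.205.0
No, 125.117.205.124 is not in 58.127.87.0/24


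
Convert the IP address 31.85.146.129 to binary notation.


31 = 00011111
85 = 01010101
146 = 10010010
129 = 10000001
Binary: 00011111.01010101.10010010.10000001


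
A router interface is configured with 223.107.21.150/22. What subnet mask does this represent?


/22 means 22 network bits, 10 host bits
Binary: 11111111111111111111110000000000
Mask: 255.255.252.0


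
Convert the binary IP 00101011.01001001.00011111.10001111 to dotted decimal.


00101011 = 43
01001001 = 73
00011111 = 31
10001111 = 143
IP: 43.73.31.143


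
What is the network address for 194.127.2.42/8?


IP:   11000010.01111111.00000010.00101010
Mask: 11111111.00000000.00000000.00000000
AND operation:
Net:  11000010.00000000.00000000.00000000
Network: 194.0.0.0/8


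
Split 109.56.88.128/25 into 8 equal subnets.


New prefix = 25 + 3 = 28
Each subnet has 16 addresses
  109.56.88.128/28
  109.56.88.144/28
  109.56.88.160/28
  109.56.88.176/28
  109.56.88.192/28
  109.56.88.208/28
  109.56.88.224/28
  109.56.88.240/28
Subnets: 109.56.88.128/28, 109.56.88.144/28, 109.56.88.160/28, 109.56.88.176/28, 109.56.88.192/28, 109.56.88.208/28, 109.56.88.224/28, 109.56.88.240/28


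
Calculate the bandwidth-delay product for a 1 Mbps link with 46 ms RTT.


BDP = bandwidth * RTT
= 1 Mbps * 46 ms
= 1 * 1e6 * 46 / 1000 bits
= 46000 bits
= 5750 bytes
= 5.6152 KB
BDP = 46000 bits (5750 bytes)


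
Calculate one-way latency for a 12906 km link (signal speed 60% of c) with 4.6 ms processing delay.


Speed = 0.6 * 3e5 km/s = 180000 km/s
Propagation delay = 12906 / 180000 = 0.0717 s = 71.7 ms
Processing delay = 4.6 ms
Total one-way latency = 76.3 ms


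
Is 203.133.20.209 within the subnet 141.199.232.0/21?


Subnet network: 141.199.232.0
Test IP AND mask: 203.133.16.0
No, 203.133.20.209 is not in 141.199.232.0/21


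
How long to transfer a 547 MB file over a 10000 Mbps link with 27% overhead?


Effective throughput = 10000 * (1 - 27/100) = 7300 Mbps
File size in Mb = 547 * 8 = 4376 Mb
Time = 4376 / 7300
Time = 0.5995 seconds


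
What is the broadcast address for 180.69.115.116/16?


Network: 180.69.0.0/16
Host bits = 16
Set all host bits to 1:
Broadcast: 180.69.255.255


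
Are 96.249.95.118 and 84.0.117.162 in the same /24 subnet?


Mask: 255.255.255.0
96.249.95.118 AND mask = 96.249.95.0
84.0.117.162 AND mask = 84.0.117.0
No, different subnets (96.249.95.0 vs 84.0.117.0)


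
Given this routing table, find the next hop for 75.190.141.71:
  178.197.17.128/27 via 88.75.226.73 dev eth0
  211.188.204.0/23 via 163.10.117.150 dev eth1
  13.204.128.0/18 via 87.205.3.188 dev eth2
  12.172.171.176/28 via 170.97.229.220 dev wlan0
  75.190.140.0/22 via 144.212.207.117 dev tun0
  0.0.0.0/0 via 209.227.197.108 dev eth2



Longest prefix match for 75.190.141.71:
  /27 178.197.17.128: no
  /23 211.188.204.0: no
  /18 13.204.128.0: no
  /28 12.172.171.176: no
  /22 75.190.140.0: MATCH
  /0 0.0.0.0: MATCH
Selected: next-hop 144.212.207.117 via tun0 (matched /22)


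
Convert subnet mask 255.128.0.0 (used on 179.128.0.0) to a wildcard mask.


Subnet mask: 255.128.0.0
Wildcard = 255.255.255.255 - subnet mask
255 - 255 = 0
255 - 128 = 127
255 - 0 = 255
255 - 0 = 255
Wildcard: 0.127.255.255


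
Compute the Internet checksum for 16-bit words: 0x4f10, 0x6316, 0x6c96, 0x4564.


Sum all words (with carry folding):
+ 0x4f10 = 0x4f10
+ 0x6316 = 0xb226
+ 0x6c96 = 0x1ebd
+ 0x4564 = 0x6421
One's complement: ~0x6421
Checksum = 0x9bde


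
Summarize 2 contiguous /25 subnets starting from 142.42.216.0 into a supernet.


Original prefix: /25
Number of subnets: 2 = 2^1
New prefix = 25 - 1 = 24
Supernet: 142.42.216.0/24


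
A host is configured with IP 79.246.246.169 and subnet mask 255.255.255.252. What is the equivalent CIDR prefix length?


Binary: 11111111.11111111.11111111.11111100
Count leading 1s
Prefix: /30


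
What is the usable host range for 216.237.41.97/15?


Network: 216.236.0.0
Broadcast: 216.237.255.255
First usable = network + 1
Last usable = broadcast - 1
Range: 216.236.0.1 to 216.237.255.254


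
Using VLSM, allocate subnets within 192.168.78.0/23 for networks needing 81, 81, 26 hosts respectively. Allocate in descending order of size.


81 hosts -> /25 (126 usable): 192.168.78.0/25
81 hosts -> /25 (126 usable): 192.168.78.128/25
26 hosts -> /27 (30 usable): 192.168.79.0/27
Allocation: 192.168.78.0/25 (81 hosts, 126 usable); 192.168.78.128/25 (81 hosts, 126 usable); 192.168.79.0/27 (26 hosts, 30 usable)


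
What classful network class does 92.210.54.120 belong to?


First octet: 92
Binary: 01011100
0xxxxxxx -> Class A (1-126)
Class A, default mask 255.0.0.0 (/8)


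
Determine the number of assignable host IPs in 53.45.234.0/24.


Host bits = 32 - 24 = 8
Total addresses = 2^8 = 256
Usable = total - 2 (network and broadcast)
Usable hosts: 254


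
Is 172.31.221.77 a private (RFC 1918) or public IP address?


RFC 1918 private ranges:
  10.0.0.0/8 (10.0.0.0 - 10.255.255.255)
  172.16.0.0/12 (172.16.0.0 - 172.31.255.255)
  192.168.0.0/16 (192.168.0.0 - 192.168.255.255)
Private (in 172.16.0.0/12)


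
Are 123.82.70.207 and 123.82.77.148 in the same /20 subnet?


Mask: 255.255.240.0
123.82.70.207 AND mask = 123.82.64.0
123.82.77.148 AND mask = 123.82.64.0
Yes, same subnet (123.82.64.0)


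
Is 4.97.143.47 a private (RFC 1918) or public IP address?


RFC 1918 private ranges:
  10.0.0.0/8 (10.0.0.0 - 10.255.255.255)
  172.16.0.0/12 (172.16.0.0 - 172.31.255.255)
  192.168.0.0/16 (192.168.0.0 - 192.168.255.255)
Public (not in any RFC 1918 range)


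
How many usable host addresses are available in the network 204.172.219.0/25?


Host bits = 32 - 25 = 7
Total addresses = 2^7 = 128
Usable = total - 2 (network and broadcast)
Usable hosts: 126


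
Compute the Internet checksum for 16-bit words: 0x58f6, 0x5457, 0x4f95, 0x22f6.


Sum all words (with carry folding):
+ 0x58f6 = 0x58f6
+ 0x5457 = 0xad4d
+ 0x4f95 = 0xfce2
+ 0x22f6 = 0x1fd9
One's complement: ~0x1fd9
Checksum = 0xe026


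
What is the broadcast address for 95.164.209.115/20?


Network: 95.164.208.0/20
Host bits = 12
Set all host bits to 1:
Broadcast: 95.164.223.255


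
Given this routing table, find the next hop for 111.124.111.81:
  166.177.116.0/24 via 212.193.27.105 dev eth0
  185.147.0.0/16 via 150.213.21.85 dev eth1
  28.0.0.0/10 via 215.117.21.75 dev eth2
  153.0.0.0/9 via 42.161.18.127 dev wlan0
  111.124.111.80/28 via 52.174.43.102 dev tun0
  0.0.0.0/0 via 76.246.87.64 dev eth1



Longest prefix match for 111.124.111.81:
  /24 166.177.116.0: no
  /16 185.147.0.0: no
  /10 28.0.0.0: no
  /9 153.0.0.0: no
  /28 111.124.111.80: MATCH
  /0 0.0.0.0: MATCH
Selected: next-hop 52.174.43.102 via tun0 (matched /28)


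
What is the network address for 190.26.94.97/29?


IP:   10111110.00011010.01011110.01100001
Mask: 11111111.11111111.11111111.11111000
AND operation:
Net:  10111110.00011010.01011110.01100000
Network: 190.26.94.96/29


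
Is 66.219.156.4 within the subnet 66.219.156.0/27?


Subnet network: 66.219.156.0
Test IP AND mask: 66.219.156.0
Yes, 66.219.156.4 is in 66.219.156.0/27


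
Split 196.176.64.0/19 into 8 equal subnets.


New prefix = 19 + 3 = 22
Each subnet has 1024 addresses
  196.176.64.0/22
  196.176.68.0/22
  196.176.72.0/22
  196.176.76.0/22
  196.176.80.0/22
  196.176.84.0/22
  196.176.88.0/22
  196.176.92.0/22
Subnets: 196.176.64.0/22, 196.176.68.0/22, 196.176.72.0/22, 196.176.76.0/22, 196.176.80.0/22, 196.176.84.0/22, 196.176.88.0/22, 196.176.92.0/22


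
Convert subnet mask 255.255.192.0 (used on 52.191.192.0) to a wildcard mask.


Subnet mask: 255.255.192.0
Wildcard = 255.255.255.255 - subnet mask
255 - 255 = 0
255 - 255 = 0
255 - 192 = 63
255 - 0 = 255
Wildcard: 0.0.63.255


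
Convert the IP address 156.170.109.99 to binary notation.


156 = 10011100
170 = 10101010
109 = 01101101
99 = 01100011
Binary: 10011100.10101010.01101101.01100011


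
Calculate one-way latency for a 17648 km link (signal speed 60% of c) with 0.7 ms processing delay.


Speed = 0.6 * 3e5 km/s = 180000 km/s
Propagation delay = 17648 / 180000 = 0.098 s = 98.0444 ms
Processing delay = 0.7 ms
Total one-way latency = 98.7444 ms


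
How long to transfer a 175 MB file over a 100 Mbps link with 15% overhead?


Effective throughput = 100 * (1 - 15/100) = 85 Mbps
File size in Mb = 175 * 8 = 1400 Mb
Time = 1400 / 85
Time = 16.4706 seconds


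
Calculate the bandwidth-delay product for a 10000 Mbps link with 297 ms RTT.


BDP = bandwidth * RTT
= 10000 Mbps * 297 ms
= 10000 * 1e6 * 297 / 1000 bits
= 2970000000 bits
= 371250000 bytes
= 362548.8281 KB
BDP = 2970000000 bits (371250000 bytes)


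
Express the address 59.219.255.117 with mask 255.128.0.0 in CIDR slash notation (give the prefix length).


Binary: 11111111.10000000.00000000.00000000
Count leading 1s
Prefix: /9


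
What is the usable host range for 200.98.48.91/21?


Network: 200.98.48.0
Broadcast: 200.98.55.255
First usable = network + 1
Last usable = broadcast - 1
Range: 200.98.48.1 to 200.98.55.254


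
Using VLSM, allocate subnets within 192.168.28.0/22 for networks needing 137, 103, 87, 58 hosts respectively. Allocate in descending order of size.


137 hosts -> /24 (254 usable): 192.168.28.0/24
103 hosts -> /25 (126 usable): 192.168.29.0/25
87 hosts -> /25 (126 usable): 192.168.29.128/25
58 hosts -> /26 (62 usable): 192.168.30.0/26
Allocation: 192.168.28.0/24 (137 hosts, 254 usable); 192.168.29.0/25 (103 hosts, 126 usable); 192.168.29.128/25 (87 hosts, 126 usable); 192.168.30.0/26 (58 hosts, 62 usable)


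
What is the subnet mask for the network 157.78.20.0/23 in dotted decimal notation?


/23 means 23 network bits, 9 host bits
Binary: 11111111111111111111111000000000
Mask: 255.255.254.0


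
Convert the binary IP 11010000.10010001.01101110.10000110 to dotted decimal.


11010000 = 208
10010001 = 145
01101110 = 110
10000110 = 134
IP: 208.145.110.134


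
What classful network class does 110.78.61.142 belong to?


First octet: 110
Binary: 01101110
0xxxxxxx -> Class A (1-126)
Class A, default mask 255.0.0.0 (/8)


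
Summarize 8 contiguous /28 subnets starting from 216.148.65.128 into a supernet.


Original prefix: /28
Number of subnets: 8 = 2^3
New prefix = 28 - 3 = 25
Supernet: 216.148.65.128/25


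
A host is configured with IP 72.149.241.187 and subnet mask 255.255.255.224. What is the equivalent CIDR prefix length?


Binary: 11111111.11111111.11111111.11100000
Count leading 1s
Prefix: /27


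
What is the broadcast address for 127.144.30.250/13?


Network: 127.144.0.0/13
Host bits = 19
Set all host bits to 1:
Broadcast: 127.151.255.255


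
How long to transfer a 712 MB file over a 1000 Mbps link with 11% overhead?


Effective throughput = 1000 * (1 - 11/100) = 890 Mbps
File size in Mb = 712 * 8 = 5696 Mb
Time = 5696 / 890
Time = 6.4 seconds


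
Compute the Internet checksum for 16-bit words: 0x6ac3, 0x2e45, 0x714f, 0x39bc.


Sum all words (with carry folding):
+ 0x6ac3 = 0x6ac3
+ 0x2e45 = 0x9908
+ 0x714f = 0x0a58
+ 0x39bc = 0x4414
One's complement: ~0x4414
Checksum = 0xbbeb


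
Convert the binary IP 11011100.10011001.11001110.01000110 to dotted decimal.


11011100 = 220
10011001 = 153
11001110 = 206
01000110 = 70
IP: 220.153.206.70


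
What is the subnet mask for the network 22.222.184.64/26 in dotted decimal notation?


/26 means 26 network bits, 6 host bits
Binary: 11111111111111111111111111000000
Mask: 255.255.255.192


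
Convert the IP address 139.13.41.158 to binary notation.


139 = 10001011
13 = 00001101
41 = 00101001
158 = 10011110
Binary: 10001011.00001101.00101001.10011110


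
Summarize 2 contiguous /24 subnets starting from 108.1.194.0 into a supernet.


Original prefix: /24
Number of subnets: 2 = 2^1
New prefix = 24 - 1 = 23
Supernet: 108.1.194.0/23
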